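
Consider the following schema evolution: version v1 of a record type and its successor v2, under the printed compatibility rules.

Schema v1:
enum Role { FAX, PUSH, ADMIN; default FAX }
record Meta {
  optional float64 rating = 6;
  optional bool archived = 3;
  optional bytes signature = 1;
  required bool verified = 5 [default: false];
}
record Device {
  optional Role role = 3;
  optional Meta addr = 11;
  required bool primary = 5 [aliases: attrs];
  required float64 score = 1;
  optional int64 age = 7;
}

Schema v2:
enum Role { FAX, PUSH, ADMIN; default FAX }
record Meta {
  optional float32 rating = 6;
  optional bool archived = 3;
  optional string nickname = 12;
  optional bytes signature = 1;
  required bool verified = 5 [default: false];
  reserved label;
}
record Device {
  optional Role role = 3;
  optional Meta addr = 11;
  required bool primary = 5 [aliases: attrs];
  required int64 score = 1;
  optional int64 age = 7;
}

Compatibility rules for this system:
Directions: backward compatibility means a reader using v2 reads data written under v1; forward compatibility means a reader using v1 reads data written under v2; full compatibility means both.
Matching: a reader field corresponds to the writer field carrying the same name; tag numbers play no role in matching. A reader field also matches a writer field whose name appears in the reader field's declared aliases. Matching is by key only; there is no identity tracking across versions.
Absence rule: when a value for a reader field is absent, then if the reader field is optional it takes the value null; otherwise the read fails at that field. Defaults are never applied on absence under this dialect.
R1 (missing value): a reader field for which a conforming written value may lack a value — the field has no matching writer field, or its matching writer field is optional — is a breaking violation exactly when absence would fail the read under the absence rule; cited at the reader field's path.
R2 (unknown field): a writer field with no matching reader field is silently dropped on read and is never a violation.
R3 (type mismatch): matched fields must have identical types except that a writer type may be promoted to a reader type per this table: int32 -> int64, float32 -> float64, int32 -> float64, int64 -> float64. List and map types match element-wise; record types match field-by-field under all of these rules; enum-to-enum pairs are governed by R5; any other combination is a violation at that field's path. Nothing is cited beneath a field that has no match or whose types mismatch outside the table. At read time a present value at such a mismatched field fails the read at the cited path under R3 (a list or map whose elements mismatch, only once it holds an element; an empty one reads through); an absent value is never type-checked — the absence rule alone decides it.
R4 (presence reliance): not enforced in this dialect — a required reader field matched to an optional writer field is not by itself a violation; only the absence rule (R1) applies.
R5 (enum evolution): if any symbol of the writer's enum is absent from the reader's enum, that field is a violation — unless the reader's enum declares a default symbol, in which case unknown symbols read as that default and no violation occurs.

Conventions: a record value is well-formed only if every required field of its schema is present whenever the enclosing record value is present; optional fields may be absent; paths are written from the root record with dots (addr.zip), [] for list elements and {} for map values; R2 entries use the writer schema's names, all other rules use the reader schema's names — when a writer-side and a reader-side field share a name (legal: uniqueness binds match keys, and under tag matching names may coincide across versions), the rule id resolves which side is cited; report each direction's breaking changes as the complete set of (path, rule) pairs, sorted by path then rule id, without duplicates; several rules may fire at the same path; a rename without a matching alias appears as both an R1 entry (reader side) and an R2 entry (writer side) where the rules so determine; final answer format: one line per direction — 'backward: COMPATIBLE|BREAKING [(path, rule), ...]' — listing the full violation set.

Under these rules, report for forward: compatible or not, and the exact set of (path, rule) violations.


forward: COMPATIBLE []

in Device below, arrows point writer -> reader
forward pass over Device, reader schema v1, writer schema v2:
  writer optional, Role -> Role: reader role maps from writer role
  writer optional, Meta -> Meta: reader addr maps from writer addr
  writer required, bool -> bool: reader primary maps from writer primary
  writer required, int64 -> float64: reader score maps from writer score
  writer optional, int64 -> int64: reader age maps from writer age
  writer optional, float32 -> float64: reader addr.rating maps from writer addr.rating
  writer optional, bool -> bool: reader addr.archived maps from writer addr.archived
  writer optional, bytes -> bytes: reader addr.signature maps from writer addr.signature
  writer required, bool -> bool: reader addr.verified maps from writer addr.verified
  leftover writer field: addr.nickname
  => no violations; forward on Device: COMPATIBLE
diffs on Device not affecting the asked answer:
  field score in record Device: type float64 changed to int64 -> affects backward compatibility only, which is not asked
  field rating in record Meta: type float64 changed to float32 -> affects backward compatibility only, which is not asked
  added field nickname to record Meta: optional string, tag 12 (in v2 it sits immediately before signature) -> fires no rule on Device, leaving the asked answer as it is


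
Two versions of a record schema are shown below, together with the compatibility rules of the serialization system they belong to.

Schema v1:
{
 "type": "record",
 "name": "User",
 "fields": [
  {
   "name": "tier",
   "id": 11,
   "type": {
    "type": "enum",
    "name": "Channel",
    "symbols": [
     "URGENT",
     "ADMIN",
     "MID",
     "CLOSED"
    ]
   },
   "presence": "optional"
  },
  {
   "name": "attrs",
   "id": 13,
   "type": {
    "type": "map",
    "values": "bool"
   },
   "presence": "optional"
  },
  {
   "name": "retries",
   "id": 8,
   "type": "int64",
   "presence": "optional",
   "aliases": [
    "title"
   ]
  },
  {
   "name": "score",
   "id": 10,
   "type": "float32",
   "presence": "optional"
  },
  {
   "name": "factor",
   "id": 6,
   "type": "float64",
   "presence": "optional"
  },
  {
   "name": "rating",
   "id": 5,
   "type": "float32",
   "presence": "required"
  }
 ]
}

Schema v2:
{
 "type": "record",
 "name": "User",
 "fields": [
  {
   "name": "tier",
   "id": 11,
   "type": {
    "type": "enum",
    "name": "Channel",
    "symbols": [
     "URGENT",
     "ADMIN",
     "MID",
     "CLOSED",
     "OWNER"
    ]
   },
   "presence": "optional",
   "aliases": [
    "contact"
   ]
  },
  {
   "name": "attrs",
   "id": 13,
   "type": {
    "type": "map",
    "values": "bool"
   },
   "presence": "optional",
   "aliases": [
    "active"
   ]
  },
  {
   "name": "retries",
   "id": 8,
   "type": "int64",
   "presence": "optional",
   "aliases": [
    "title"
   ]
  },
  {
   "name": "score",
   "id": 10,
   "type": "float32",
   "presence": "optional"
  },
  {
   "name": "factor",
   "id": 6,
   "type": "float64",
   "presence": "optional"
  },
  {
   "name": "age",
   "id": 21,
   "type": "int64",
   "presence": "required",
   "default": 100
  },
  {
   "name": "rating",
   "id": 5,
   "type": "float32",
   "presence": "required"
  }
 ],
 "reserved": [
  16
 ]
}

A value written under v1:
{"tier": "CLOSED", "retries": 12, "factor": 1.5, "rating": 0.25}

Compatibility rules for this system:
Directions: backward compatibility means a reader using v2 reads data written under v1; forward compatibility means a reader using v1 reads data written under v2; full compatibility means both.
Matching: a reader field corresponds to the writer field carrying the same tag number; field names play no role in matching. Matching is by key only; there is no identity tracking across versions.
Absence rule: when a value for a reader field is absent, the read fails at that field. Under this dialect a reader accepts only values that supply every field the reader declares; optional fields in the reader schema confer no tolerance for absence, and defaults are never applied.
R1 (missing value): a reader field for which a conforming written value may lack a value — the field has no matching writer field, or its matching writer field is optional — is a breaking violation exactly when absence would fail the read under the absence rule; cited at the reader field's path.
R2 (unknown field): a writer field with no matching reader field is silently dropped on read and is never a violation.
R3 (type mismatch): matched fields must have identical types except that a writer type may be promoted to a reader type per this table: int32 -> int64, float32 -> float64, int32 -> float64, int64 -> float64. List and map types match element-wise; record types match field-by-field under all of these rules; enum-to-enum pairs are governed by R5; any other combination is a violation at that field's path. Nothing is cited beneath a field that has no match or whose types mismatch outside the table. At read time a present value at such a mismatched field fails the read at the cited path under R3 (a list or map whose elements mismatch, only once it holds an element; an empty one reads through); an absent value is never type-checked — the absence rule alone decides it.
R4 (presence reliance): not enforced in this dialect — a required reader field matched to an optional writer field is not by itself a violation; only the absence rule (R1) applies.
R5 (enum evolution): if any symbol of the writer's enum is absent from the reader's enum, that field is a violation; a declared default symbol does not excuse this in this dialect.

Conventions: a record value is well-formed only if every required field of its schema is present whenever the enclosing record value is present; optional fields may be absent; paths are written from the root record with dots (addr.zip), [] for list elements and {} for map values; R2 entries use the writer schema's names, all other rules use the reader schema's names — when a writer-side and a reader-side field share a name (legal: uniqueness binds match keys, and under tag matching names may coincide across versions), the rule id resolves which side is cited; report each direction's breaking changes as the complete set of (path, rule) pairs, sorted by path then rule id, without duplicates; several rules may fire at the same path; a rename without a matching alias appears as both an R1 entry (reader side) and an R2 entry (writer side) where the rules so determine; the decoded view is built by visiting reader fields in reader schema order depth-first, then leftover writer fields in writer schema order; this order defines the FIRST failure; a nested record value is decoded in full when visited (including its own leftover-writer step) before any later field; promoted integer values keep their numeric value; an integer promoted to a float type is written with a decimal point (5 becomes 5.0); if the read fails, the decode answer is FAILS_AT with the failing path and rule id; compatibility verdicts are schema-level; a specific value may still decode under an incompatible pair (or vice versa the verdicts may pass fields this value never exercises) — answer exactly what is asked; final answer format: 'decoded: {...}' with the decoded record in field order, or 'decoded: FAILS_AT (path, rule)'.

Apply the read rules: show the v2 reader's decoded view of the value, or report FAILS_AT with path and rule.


in User below, arrows point writer -> reader
decode (reader v2):
  tier := "CLOSED"
  read fails at attrs under R1 (no fill)
  => FAILS_AT (attrs, R1)
the other User changes do not affect what is asked:
  enum Channel (field tier in record User): symbol OWNER added -> a verdict-level change on User — the shown value reads the same
  added field age to record User: required int64, tag 21, default 100 (in v2 it sits immediately before rating) -> a verdict-level change on User — the shown value reads the same

decoded: FAILS_AT (attrs, R1)


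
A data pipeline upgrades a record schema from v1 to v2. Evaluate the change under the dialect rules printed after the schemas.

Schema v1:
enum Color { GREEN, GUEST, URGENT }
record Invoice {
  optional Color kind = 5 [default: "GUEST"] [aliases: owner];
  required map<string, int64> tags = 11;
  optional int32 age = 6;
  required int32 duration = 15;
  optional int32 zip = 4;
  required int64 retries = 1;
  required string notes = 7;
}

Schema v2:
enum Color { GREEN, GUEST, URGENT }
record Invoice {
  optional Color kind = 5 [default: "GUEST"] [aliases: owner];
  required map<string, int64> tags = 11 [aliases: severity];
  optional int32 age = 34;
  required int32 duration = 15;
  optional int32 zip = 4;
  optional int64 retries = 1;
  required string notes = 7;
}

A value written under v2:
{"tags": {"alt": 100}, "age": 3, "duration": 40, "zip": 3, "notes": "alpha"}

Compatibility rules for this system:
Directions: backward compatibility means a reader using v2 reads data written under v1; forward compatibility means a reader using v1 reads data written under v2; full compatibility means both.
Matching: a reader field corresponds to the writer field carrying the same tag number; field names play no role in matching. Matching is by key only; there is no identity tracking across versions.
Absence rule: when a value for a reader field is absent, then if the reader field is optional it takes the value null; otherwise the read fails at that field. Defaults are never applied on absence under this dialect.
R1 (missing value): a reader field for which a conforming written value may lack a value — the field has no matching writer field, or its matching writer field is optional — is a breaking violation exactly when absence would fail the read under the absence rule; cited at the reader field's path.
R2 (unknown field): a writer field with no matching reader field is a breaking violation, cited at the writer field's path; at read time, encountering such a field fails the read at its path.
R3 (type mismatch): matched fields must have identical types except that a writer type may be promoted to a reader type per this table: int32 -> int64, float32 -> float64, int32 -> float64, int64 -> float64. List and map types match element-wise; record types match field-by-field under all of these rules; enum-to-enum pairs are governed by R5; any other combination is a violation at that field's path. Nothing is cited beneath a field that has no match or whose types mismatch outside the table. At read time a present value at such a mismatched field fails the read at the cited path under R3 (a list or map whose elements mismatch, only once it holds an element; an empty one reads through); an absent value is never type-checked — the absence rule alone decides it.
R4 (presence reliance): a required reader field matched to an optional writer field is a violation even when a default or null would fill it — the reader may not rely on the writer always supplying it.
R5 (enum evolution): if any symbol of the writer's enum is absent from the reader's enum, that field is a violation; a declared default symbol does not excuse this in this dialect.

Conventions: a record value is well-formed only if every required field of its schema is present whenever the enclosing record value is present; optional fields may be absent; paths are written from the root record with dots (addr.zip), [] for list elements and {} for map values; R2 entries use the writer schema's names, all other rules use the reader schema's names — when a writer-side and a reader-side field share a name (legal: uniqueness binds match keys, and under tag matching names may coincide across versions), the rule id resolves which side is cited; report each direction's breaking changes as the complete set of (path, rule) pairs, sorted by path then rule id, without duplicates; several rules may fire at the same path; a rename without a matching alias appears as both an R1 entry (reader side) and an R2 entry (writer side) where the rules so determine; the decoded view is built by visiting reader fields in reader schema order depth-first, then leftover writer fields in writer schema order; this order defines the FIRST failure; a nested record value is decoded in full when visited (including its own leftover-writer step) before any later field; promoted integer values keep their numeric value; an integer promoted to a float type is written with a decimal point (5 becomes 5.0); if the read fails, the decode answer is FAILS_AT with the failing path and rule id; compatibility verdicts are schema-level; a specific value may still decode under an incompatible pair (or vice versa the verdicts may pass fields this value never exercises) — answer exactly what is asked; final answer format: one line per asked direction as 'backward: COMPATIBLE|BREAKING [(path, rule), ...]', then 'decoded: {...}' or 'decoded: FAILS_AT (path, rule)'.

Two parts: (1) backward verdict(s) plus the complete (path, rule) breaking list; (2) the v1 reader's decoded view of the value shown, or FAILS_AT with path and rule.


the writer's type comes first in each Invoice pair
backward for Invoice (reader v2, writer v1):
  kind: paired with writer kind (Color -> Color; writer optional)
  tags: paired with writer tags (map<string, int64> -> map<string, int64>; writer required)
  age: no writer-side match
  duration: paired with writer duration (int32 -> int32; writer required)
  zip: paired with writer zip (int32 -> int32; writer optional)
  retries: paired with writer retries (int64 -> int64; writer required)
  notes: paired with writer notes (string -> string; writer required)
  writer age: unknown to reader
  R2 fires at age
  => backward verdict for Invoice: BREAKING, 1 violation(s)
decode walk for Invoice under reader schema v1:
  kind := null (missing; optional => null)
  tags := {"alt": 100}
  age := null (missing; optional => null)
  duration := 40
  zip := 3
  read fails at retries under R1 (no fill)
  => FAILS_AT (retries, R1)

backward: BREAKING [(age, R2)]; decoded: FAILS_AT (retries, R1)


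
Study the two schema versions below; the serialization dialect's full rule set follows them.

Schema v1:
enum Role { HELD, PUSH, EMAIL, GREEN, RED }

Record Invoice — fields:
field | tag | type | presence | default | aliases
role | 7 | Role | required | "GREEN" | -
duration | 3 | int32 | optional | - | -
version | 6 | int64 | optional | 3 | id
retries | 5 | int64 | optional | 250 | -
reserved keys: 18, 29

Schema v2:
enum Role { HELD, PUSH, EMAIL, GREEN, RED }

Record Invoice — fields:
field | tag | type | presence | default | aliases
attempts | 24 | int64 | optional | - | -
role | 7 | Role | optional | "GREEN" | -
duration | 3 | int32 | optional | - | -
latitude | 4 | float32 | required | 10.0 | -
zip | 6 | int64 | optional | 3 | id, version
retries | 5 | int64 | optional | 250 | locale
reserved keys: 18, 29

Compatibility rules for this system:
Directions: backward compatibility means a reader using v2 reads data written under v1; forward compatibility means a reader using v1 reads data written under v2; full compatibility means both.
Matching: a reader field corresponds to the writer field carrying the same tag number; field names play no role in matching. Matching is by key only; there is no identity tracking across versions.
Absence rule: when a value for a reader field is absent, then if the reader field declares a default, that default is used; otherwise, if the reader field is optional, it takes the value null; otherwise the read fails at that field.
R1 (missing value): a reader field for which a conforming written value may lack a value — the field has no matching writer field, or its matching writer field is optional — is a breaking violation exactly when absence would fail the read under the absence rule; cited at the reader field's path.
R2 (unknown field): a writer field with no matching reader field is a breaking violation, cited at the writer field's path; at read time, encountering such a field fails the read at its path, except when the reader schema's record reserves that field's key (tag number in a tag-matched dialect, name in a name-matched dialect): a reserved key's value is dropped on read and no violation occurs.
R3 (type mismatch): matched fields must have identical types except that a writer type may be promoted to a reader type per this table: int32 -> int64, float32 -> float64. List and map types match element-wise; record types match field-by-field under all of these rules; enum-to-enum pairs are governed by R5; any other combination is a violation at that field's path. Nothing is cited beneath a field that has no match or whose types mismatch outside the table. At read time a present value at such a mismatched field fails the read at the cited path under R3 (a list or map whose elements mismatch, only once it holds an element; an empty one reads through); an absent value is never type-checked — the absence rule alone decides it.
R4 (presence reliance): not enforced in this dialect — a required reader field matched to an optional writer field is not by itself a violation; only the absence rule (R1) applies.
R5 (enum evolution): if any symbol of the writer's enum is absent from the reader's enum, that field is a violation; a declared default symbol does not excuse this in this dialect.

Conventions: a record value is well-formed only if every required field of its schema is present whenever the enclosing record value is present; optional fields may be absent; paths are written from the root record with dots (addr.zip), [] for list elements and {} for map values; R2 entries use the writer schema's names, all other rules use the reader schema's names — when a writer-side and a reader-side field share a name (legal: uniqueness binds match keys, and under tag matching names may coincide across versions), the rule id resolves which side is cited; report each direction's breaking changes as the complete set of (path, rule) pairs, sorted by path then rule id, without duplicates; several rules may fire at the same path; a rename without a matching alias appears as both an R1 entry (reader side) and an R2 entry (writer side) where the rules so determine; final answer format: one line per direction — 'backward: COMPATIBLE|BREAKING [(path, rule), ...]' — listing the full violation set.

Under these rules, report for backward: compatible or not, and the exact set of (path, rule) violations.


backward: COMPATIBLE []

in Invoice below, arrows point writer -> reader
backward analysis of Invoice with v2 as reader and v1 as writer:
  no writer field matches reader attempts
  role: Role -> Role, writer required; from role
  duration: int32 -> int32, writer optional; from duration
  no writer field matches reader latitude
  zip: int64 -> int64, writer optional; from version
  retries: int64 -> int64, writer optional; from retries
  => backward: COMPATIBLE
checking off the Invoice differences that do not matter here:
  added field latitude to record Invoice: required float32, tag 4, default 10.0 (in v2 it sits immediately before zip) -> matters only for Invoice's forward compatibility — outside the asked direction
  field role in record Invoice: required changed to optional -> no rule fires on it in Invoice's dialect; the asked verdict holds
  added field attempts to record Invoice: optional int64, tag 24 (in v2 it sits immediately before role) -> matters only for Invoice's forward compatibility — outside the asked direction
  renamed field version to zip in record Invoice (alias version declared on the renamed field) -> no rule fires on it in Invoice's dialect; the asked verdict holds


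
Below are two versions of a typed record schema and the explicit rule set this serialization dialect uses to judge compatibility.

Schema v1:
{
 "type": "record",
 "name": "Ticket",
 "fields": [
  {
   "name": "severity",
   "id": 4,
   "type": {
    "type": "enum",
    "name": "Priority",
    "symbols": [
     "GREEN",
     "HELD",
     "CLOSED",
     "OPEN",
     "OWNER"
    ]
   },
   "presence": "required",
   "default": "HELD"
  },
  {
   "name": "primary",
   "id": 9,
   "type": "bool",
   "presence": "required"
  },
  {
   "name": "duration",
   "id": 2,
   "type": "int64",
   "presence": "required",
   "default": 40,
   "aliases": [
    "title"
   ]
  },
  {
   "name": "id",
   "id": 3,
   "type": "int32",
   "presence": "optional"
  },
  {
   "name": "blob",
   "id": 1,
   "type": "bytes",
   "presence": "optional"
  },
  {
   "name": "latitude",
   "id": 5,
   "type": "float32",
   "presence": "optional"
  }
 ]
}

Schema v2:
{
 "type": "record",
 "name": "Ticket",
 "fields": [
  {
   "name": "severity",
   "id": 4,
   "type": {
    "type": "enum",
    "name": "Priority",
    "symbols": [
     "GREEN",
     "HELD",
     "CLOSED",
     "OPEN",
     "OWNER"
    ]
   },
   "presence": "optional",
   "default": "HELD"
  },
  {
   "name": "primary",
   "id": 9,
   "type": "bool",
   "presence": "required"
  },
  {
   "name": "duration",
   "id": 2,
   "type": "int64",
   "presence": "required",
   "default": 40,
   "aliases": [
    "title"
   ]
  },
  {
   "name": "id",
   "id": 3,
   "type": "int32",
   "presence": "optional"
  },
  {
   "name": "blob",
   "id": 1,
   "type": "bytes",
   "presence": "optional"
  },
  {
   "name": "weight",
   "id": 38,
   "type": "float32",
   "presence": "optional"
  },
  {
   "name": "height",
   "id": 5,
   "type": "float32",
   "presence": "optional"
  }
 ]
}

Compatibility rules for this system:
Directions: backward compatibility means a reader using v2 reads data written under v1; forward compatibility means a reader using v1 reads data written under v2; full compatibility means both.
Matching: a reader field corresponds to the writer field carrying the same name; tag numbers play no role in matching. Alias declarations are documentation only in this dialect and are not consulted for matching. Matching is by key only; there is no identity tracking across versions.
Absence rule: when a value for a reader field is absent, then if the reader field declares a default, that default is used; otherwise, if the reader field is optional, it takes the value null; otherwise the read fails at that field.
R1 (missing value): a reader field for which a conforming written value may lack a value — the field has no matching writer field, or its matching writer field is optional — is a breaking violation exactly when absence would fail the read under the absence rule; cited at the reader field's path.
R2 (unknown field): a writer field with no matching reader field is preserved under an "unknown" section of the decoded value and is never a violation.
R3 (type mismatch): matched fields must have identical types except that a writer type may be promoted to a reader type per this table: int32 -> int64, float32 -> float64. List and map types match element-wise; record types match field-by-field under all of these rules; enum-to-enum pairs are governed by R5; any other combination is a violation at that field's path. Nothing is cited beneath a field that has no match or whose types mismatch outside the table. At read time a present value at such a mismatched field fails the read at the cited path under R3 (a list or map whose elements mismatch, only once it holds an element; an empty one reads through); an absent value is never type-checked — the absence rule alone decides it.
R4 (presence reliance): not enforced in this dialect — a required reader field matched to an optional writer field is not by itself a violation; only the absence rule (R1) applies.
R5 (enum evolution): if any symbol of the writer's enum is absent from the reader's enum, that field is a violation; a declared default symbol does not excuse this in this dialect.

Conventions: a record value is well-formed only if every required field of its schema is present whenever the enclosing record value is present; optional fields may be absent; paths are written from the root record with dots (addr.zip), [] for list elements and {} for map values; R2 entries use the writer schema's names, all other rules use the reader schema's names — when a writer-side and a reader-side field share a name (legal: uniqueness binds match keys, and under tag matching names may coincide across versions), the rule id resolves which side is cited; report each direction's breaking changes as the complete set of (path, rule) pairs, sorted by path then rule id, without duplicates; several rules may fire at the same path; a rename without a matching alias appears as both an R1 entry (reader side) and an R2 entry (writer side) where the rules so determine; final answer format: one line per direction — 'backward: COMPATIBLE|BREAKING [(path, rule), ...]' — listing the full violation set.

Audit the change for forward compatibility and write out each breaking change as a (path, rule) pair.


forward: COMPATIBLE []

the writer's type comes first in each Ticket pair
forward pass over Ticket, reader schema v1, writer schema v2:
  Priority -> Priority, writer optional: severity aligns to severity
  bool -> bool, writer required: primary aligns to primary
  int64 -> int64, writer required: duration aligns to duration
  int32 -> int32, writer optional: id aligns to id
  bytes -> bytes, writer optional: blob aligns to blob
  no writer field matches reader latitude
  writer weight: unknown to reader
  writer height: unknown to reader
  => forward verdict for Ticket: COMPATIBLE, no violations
ruling out the remaining Ticket differences:
  field severity in record Ticket: required changed to optional -> no rule fires on it in Ticket's dialect; the asked verdict holds
  added field weight to record Ticket: optional float32, tag 38 (in v2 it sits immediately before height) -> no rule fires on it in Ticket's dialect; the asked verdict holds
  renamed field latitude to height in record Ticket -> no rule fires on it in Ticket's dialect; the asked verdict holds


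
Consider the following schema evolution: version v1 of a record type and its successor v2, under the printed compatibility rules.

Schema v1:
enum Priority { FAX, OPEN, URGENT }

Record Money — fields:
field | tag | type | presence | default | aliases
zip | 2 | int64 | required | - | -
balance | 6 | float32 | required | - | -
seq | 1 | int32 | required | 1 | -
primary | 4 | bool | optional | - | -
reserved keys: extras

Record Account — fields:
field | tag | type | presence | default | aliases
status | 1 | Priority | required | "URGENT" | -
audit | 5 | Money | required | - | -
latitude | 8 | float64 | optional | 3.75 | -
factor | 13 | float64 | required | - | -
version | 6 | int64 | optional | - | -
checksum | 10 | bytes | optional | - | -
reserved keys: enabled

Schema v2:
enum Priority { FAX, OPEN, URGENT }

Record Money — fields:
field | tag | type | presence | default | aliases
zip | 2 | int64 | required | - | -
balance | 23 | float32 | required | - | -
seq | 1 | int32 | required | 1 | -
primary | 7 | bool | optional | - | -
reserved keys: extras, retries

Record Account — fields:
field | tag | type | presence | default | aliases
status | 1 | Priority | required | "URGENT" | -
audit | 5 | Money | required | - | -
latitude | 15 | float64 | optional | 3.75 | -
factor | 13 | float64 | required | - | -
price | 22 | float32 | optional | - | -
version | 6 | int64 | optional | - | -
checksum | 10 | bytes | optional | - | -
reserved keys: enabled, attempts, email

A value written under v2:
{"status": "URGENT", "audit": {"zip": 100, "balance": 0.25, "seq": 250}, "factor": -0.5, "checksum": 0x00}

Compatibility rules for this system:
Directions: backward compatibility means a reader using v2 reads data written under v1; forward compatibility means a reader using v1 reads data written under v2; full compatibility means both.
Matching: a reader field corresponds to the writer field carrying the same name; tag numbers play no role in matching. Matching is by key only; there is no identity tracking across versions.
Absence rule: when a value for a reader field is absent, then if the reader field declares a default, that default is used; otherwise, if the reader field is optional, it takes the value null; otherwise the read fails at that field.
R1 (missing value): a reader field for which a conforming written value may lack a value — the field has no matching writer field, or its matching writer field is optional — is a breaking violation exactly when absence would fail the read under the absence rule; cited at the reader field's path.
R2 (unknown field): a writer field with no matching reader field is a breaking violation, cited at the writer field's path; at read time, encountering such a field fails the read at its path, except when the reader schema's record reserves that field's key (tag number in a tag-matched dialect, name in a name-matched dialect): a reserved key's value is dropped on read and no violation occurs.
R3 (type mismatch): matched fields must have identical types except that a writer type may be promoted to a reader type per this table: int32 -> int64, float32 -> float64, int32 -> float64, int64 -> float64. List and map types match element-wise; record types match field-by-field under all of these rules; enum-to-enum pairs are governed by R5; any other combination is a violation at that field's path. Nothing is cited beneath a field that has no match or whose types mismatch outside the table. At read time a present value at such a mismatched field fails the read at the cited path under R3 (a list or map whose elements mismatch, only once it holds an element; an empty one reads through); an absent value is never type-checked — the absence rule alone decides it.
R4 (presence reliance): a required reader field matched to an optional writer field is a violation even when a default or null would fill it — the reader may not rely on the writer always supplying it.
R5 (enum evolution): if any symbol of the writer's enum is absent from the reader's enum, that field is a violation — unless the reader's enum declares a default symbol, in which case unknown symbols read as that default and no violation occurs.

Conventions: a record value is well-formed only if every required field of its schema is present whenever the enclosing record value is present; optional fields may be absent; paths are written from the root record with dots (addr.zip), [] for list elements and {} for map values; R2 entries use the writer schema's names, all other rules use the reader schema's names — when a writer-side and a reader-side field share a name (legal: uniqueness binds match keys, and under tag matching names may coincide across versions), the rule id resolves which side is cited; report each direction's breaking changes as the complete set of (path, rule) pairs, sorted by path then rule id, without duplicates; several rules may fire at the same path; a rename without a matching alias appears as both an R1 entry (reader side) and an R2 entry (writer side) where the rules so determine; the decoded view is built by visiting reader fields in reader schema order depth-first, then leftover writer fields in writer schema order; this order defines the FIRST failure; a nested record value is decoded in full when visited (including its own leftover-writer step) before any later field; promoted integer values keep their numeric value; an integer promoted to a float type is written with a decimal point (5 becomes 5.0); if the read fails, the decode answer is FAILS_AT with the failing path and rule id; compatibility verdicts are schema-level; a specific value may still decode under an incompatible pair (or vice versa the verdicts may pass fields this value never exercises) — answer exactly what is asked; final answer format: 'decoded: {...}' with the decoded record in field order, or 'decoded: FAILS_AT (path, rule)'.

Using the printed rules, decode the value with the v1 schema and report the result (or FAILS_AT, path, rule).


each type pair in Account: writer, then reader
decode (reader v1):
  status := "URGENT"
  audit.zip := 100
  audit.balance := 0.25
  audit.seq := 250
  audit.primary := null (absent, optional -> null)
  latitude := 3.75 (absent -> default)
  factor := -0.5
  version := null (absent, optional -> null)
  checksum := 0x00
  => decoded: {"status": "URGENT", "audit": {"zip": 100, "balance": 0.25, "seq": 250, "primary": null}, "latitude": 3.75, "factor": -0.5, "version": null, "checksum": 0x00}
diffs on Account not affecting the asked answer:
  field balance in record Money: tag 6 changed to 23 -> inert under this dialect — no rule fires on Account and the result does not move
  field primary in record Money: tag 4 changed to 7 -> inert under this dialect — no rule fires on Account and the result does not move
  added field price to record Account: optional float32, tag 22 (in v2 it sits immediately before version) -> schema-level compatibility only; this Account value's decode is unchanged
  field latitude in record Account: tag 8 changed to 15 -> inert under this dialect — no rule fires on Account and the result does not move

decoded: {"status": "URGENT", "audit": {"zip": 100, "balance": 0.25, "seq": 250, "primary": null}, "latitude": 3.75, "factor": -0.5, "version": null, "checksum": 0x00}


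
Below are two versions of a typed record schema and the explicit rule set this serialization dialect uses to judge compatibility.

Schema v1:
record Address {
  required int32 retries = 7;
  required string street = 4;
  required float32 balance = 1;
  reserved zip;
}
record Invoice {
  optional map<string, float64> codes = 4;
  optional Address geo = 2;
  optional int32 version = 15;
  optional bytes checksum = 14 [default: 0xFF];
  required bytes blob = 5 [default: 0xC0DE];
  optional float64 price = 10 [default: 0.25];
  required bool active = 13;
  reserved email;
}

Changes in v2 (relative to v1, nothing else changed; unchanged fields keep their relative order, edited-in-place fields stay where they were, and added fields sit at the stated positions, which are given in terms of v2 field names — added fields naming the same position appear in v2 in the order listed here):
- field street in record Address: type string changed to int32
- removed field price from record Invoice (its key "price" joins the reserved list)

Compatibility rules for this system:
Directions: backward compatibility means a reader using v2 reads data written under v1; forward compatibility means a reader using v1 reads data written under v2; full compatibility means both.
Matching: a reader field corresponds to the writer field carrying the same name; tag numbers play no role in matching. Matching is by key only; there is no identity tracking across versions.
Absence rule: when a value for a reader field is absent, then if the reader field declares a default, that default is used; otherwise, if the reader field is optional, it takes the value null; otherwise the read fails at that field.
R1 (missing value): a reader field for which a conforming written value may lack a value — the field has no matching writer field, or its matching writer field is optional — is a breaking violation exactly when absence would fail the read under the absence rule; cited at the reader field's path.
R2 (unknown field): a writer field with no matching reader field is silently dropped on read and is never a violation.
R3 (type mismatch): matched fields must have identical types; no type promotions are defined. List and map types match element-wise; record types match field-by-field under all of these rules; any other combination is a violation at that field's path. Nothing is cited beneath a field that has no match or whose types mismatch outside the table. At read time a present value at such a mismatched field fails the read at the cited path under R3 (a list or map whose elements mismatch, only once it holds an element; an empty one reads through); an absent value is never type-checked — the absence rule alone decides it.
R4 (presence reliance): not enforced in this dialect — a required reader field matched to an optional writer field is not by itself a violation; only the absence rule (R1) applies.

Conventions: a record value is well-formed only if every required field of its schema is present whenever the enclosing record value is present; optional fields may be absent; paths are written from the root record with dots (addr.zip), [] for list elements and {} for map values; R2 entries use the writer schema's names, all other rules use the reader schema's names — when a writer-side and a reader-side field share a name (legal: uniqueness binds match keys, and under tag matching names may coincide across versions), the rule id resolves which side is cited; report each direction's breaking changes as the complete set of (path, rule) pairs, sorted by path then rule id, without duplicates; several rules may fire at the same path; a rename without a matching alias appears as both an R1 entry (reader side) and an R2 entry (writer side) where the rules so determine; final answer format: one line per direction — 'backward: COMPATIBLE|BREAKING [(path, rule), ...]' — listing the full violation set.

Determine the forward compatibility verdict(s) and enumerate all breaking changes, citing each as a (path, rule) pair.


each type pair in Invoice: writer, then reader
checking forward for Invoice: reader v1 against writer v2:
  codes: paired with writer codes (map<string, float64> -> map<string, float64>; writer optional)
  geo: paired with writer geo (Address -> Address; writer optional)
  version: paired with writer version (int32 -> int32; writer optional)
  checksum: paired with writer checksum (bytes -> bytes; writer optional)
  blob: paired with writer blob (bytes -> bytes; writer required)
  price: no writer-side match
  active: paired with writer active (bool -> bool; writer required)
  geo.retries: paired with writer geo.retries (int32 -> int32; writer required)
  geo.street: paired with writer geo.street (int32 -> string; writer required)
  geo.balance: paired with writer geo.balance (float32 -> float32; writer required)
  R3 fires at geo.street
  => 1 violation(s): forward is BREAKING for Invoice
checking off the Invoice differences that do not matter here:
  removed field price from record Invoice (its key "price" joins the reserved list) -> no rule fires on it in Invoice's dialect; the asked verdict holds

forward: BREAKING [(geo.street, R3)]
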